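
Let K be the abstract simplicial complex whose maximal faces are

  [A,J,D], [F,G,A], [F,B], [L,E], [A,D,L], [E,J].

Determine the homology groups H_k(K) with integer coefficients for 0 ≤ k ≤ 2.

H_0 = Z,  H_1 = Z,  H_2 = 0.

K has 8 vertices, 11 edges, 3 triangles.
rank ∂_0 = 0, rank ∂_1 = 7 ⇒ b_0 = 8 − 0 − 7 = 1; all invariant factors of ∂_1 are 1 so no torsion. So H_0 ≅ Z.
rank ∂_1 = 7, rank ∂_2 = 3 ⇒ b_1 = 11 − 7 − 3 = 1; all invariant factors of ∂_2 are 1 so no torsion. So H_1 ≅ Z.
rank ∂_2 = 3, rank ∂_3 = 0 ⇒ b_2 = 3 − 3 − 0 = 0. So H_2 ≅ 0.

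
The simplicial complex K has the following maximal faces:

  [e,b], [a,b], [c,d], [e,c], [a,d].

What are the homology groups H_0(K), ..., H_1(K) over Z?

We work with the vertex ordering a < b < c < d < e. The simplices of K, each written with vertices in increasing order, are:

  0-simplices (5): a, b, c, d, e
  1-simplices (5): ab, ad, be, cd, ce

so the chain groups are C_0 ≅ Z^5, C_1 ≅ Z^5.

∂_1: C_1 → C_0 is given by ∂[p,q] = [q] − [p]. For instance
  ∂be = e − b.
The 5×5 boundary matrix has rank 4 and Smith normal form diag(1,1,1,1).

Now H_k = ker ∂_k / im ∂_{k+1}, so:

  H_0: rank C_0 − rank ∂_1 = 5 − 4 = 1, and the invariant factors of ∂_1 are all 1, so H_0 ≅ Z.
  H_1: rank ker ∂_1 − rank ∂_2 = (5 − 4) − 0 = 1, and there is no ∂_2, so H_1 ≅ Z.

(K is a triangulation of the circle S^1.)

H_0 ≅ Z,  H_1 ≅ Z.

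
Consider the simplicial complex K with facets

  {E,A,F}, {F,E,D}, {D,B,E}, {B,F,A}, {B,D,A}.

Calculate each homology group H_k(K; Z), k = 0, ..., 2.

Order the vertices as A < B < D < E < F. Listing each simplex with vertices in this order, K has dimension 2 with simplices:

  0-simplices (5): A, B, D, E, F
  1-simplices (10): AB, AD, AE, AF, BD, BE, BF, DE, DF, EF
  2-simplices (5): ABD, ABF, AEF, BDE, DEF

so the chain groups are C_0 ≅ Z^5, C_1 ≅ Z^10, C_2 ≅ Z^5.

∂_1: C_1 → C_0 is given by ∂[p,q] = [q] − [p].
As a 5×10 matrix over Z this has rank 4, with invariant factors (1,1,1,1).

∂_2: C_2 → C_1 sends each 2-simplex [p,q,r] to [q,r] − [p,r] + [p,q]. For instance
  ∂ABD = BD − AD + AB,
  ∂ABF = BF − AF + AB.
The 10×5 boundary matrix has rank 5 and Smith normal form diag(1,1,1,1,1).

Computing H_k = (kernel of ∂_k) / (image of ∂_{k+1}):

  H_0: rank C_0 − rank ∂_1 = 5 − 4 = 1, and the invariant factors of ∂_1 are all 1, so H_0 ≅ Z.
  H_1: rank ker ∂_1 − rank ∂_2 = (10 − 4) − 5 = 1, and the invariant factors of ∂_2 are all 1, so H_1 ≅ Z.
  H_2: rank ker ∂_2 − rank ∂_3 = (5 − 5) − 0 = 0, and there is no ∂_3, so H_2 ≅ 0.

(K is a triangulation of the Möbius band.)

H_0 = Z,  H_1 = Z,  H_2 = 0.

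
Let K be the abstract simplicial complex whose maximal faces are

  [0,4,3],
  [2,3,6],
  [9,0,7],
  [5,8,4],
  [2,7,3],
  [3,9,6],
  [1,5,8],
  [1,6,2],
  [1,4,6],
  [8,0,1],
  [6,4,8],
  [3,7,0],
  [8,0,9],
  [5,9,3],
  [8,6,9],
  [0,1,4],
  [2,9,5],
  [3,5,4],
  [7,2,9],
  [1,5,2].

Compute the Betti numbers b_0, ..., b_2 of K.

K has 10 vertices, 30 edges, 20 triangles.
rank ∂_0 = 0, rank ∂_1 = 9 ⇒ b_0 = 10 − 0 − 9 = 1; all invariant factors of ∂_1 are 1 so no torsion. So H_0 ≅ Z.
rank ∂_1 = 9, rank ∂_2 = 20 ⇒ b_1 = 30 − 9 − 20 = 1; ∂_2 has invariant factor(s) [2] giving torsion. So H_1 ≅ Z ⊕ Z_2.
rank ∂_2 = 20, rank ∂_3 = 0 ⇒ b_2 = 20 − 20 − 0 = 0. So H_2 ≅ 0.

b_0 = 1, b_1 = 1, b_2 = 0.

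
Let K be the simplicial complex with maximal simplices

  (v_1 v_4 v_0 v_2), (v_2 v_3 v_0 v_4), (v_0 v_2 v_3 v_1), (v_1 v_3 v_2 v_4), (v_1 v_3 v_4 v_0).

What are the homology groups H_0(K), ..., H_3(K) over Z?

H_0 = Z,  H_1 = 0,  H_2 = 0,  H_3 = Z.

K has 5 vertices, 10 edges, 10 triangles, 5 3-simplices.
rank ∂_0 = 0, rank ∂_1 = 4 ⇒ b_0 = 5 − 0 − 4 = 1; all invariant factors of ∂_1 are 1 so no torsion. So H_0 ≅ Z.
rank ∂_1 = 4, rank ∂_2 = 6 ⇒ b_1 = 10 − 4 − 6 = 0; all invariant factors of ∂_2 are 1 so no torsion. So H_1 ≅ 0.
rank ∂_2 = 6, rank ∂_3 = 4 ⇒ b_2 = 10 − 6 − 4 = 0; all invariant factors of ∂_3 are 1 so no torsion. So H_2 ≅ 0.
rank ∂_3 = 4, rank ∂_4 = 0 ⇒ b_3 = 5 − 4 − 0 = 1. So H_3 ≅ Z.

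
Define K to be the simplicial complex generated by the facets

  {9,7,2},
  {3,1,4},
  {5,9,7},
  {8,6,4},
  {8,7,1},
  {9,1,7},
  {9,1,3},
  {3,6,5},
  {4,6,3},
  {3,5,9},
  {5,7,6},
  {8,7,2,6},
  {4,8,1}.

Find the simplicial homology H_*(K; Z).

K has 9 vertices, 22 edges, 16 triangles, 1 3-simplex.
rank ∂_0 = 0, rank ∂_1 = 8 ⇒ b_0 = 9 − 0 − 8 = 1; all invariant factors of ∂_1 are 1 so no torsion. So H_0 = Z.
rank ∂_1 = 8, rank ∂_2 = 14 ⇒ b_1 = 22 − 8 − 14 = 0; all invariant factors of ∂_2 are 1 so no torsion. So H_1 = 0.
rank ∂_2 = 14, rank ∂_3 = 1 ⇒ b_2 = 16 − 14 − 1 = 1; all invariant factors of ∂_3 are 1 so no torsion. So H_2 = Z.
rank ∂_3 = 1, rank ∂_4 = 0 ⇒ b_3 = 1 − 1 − 0 = 0. So H_3 = 0.

H_0 ≅ Z,  H_1 = 0,  H_2 ≅ Z,  H_3 = 0.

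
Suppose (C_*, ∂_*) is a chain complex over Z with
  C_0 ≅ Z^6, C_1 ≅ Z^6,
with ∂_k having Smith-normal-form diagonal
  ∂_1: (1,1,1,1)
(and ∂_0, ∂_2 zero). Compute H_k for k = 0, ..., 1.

H_0 = Z^2,  H_1 = Z^2.

H_0: b_0 = 6 − 0 − 4 = 2; torsion from ∂_1 factors > 1: none. So H_0 = Z^2.
H_1: b_1 = 6 − 4 − 0 = 2; torsion from ∂_2 factors > 1: none. So H_1 = Z^2.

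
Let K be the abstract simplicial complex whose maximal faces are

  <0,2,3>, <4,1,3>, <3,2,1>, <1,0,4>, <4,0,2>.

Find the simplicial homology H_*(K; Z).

H_0 ≅ Z,  H_1 ≅ Z,  H_2 = 0.

Fix the vertex order 0 < 1 < 2 < 3 < 4 and write every simplex with vertices in increasing order. Then dim K = 2 and the simplices of K are:

  0-simplices (5): [0], [1], [2], [3], [4]
  1-simplices (10): [0,1], [0,2], [0,3], [0,4], [1,2], [1,3], [1,4], [2,3], [2,4], [3,4]
  2-simplices (5): [0,1,4], [0,2,3], [0,2,4], [1,2,3], [1,3,4]

giving chain groups C_0 ≅ Z^5, C_1 ≅ Z^10, C_2 ≅ Z^5.

Boundary ∂_1: C_1 → C_0 is given by ∂[p,q] = [q] − [p].
As a 5×10 matrix over Z this has rank 4, with invariant factors (1,1,1,1).

∂_2: C_2 → C_1 acts by ∂[p,q,r] = [q,r] − [p,r] + [p,q]. For instance
  ∂[0,2,4] = [2,4] − [0,4] + [0,2],
  ∂[0,1,4] = [1,4] − [0,4] + [0,1].
As a 10×5 matrix over Z this has rank 5, with invariant factors (1,1,1,1,1).

Now H_k = ker ∂_k / im ∂_{k+1}, so:

  H_0: rank C_0 − rank ∂_1 = 5 − 4 = 1, and the invariant factors of ∂_1 are all 1, so H_0 = Z.
  H_1: rank ker ∂_1 − rank ∂_2 = (10 − 4) − 5 = 1, and the invariant factors of ∂_2 are all 1, so H_1 = Z.
  H_2: rank ker ∂_2 − rank ∂_3 = (5 − 5) − 0 = 0, and there is no ∂_3, so H_2 = 0.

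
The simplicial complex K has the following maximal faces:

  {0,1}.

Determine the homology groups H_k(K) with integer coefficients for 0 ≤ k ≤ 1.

Fix the vertex order 0 < 1 and write every simplex with vertices in increasing order. Then dim K = 1 and the simplices of K are:

  0-simplices (2): [0], [1]
  1-simplices (1): [0,1]

giving chain groups C_0 ≅ Z^2, C_1 ≅ Z^1.

∂_1: C_1 → C_0 is given by ∂[p,q] = [q] − [p]. For instance
  ∂[0,1] = [1] − [0].
The 2×1 boundary matrix has rank 1 and Smith normal form diag(1).

Now H_k = ker ∂_k / im ∂_{k+1}, so:

  H_0: rank C_0 − rank ∂_1 = 2 − 1 = 1, and the invariant factors of ∂_1 are all 1, so H_0 ≅ Z.
  H_1: rank ker ∂_1 − rank ∂_2 = (1 − 1) − 0 = 0, and there is no ∂_2, so H_1 ≅ 0.

(K is a triangulation of the 1-simplex.)

H_0 ≅ Z,  H_1 = 0.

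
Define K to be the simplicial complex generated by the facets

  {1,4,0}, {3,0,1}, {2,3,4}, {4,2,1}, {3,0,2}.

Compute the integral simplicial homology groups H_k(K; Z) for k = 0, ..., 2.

We work with the vertex ordering 0 < 1 < 2 < 3 < 4. The simplices of K, each written with vertices in increasing order, are:

  0-simplices (5): [0], [1], [2], [3], [4]
  1-simplices (10): [0,1], [0,2], [0,3], [0,4], [1,2], [1,3], [1,4], [2,3], [2,4], [3,4]
  2-simplices (5): [0,1,3], [0,1,4], [0,2,3], [1,2,4], [2,3,4]

Hence C_0 ≅ Z^5, C_1 ≅ Z^10, C_2 ≅ Z^5.

∂_1: C_1 → C_0 maps an edge to its endpoints' difference, ∂[p,q] = q − p.
As a 5×10 matrix over Z this has rank 4, with invariant factors (1,1,1,1).

The boundary map ∂_2: C_2 → C_1 acts by ∂[p,q,r] = [q,r] − [p,r] + [p,q]. For instance
  ∂[0,2,3] = [2,3] − [0,3] + [0,2],
  ∂[0,1,4] = [1,4] − [0,4] + [0,1].
The 10×5 boundary matrix has rank 5 and Smith normal form diag(1,1,1,1,1).

From H_k ≅ ker(∂_k) / im(∂_{k+1}) we obtain:

  H_0: rank C_0 − rank ∂_1 = 5 − 4 = 1, and the invariant factors of ∂_1 are all 1, so H_0 = Z.
  H_1: rank ker ∂_1 − rank ∂_2 = (10 − 4) − 5 = 1, and the invariant factors of ∂_2 are all 1, so H_1 = Z.
  H_2: rank ker ∂_2 − rank ∂_3 = (5 − 5) − 0 = 0, and there is no ∂_3, so H_2 = 0.

H_0 ≅ Z,  H_1 ≅ Z,  H_2 = 0.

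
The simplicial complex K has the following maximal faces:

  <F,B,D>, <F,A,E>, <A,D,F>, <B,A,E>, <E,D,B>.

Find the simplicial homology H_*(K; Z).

H_0 ≅ Z,  H_1 ≅ Z,  H_2 = 0.

We work with the vertex ordering A < B < D < E < F. The simplices of K, each written with vertices in increasing order, are:

  0-simplices (5): A, B, D, E, F
  1-simplices (10): AB, AD, AE, AF, BD, BE, BF, DE, DF, EF
  2-simplices (5): ABE, ADF, AEF, BDE, BDF

giving chain groups C_0 ≅ Z^5, C_1 ≅ Z^10, C_2 ≅ Z^5.

The boundary map ∂_1: C_1 → C_0 sends each edge [p,q] (with p < q) to q − p. For instance
  ∂AB = B − A.
This gives a 5×10 integer matrix of rank 4; reducing to Smith normal form yields diagonal entries (1,1,1,1).

The boundary map ∂_2: C_2 → C_1 sends each 2-simplex [p,q,r] to [q,r] − [p,r] + [p,q]. For instance
  ∂BDF = DF − BF + BD,
  ∂ABE = BE − AE + AB.
As a 10×5 matrix over Z this has rank 5, with invariant factors (1,1,1,1,1).

From H_k ≅ ker(∂_k) / im(∂_{k+1}) we obtain:

  H_0: rank C_0 − rank ∂_1 = 5 − 4 = 1, and the invariant factors of ∂_1 are all 1, so H_0 ≅ Z.
  H_1: rank ker ∂_1 − rank ∂_2 = (10 − 4) − 5 = 1, and the invariant factors of ∂_2 are all 1, so H_1 ≅ Z.
  H_2: rank ker ∂_2 − rank ∂_3 = (5 − 5) − 0 = 0, and there is no ∂_3, so H_2 ≅ 0.

As a check, the Euler characteristic is 5 − 10 + 5 = 0, which agrees with 1 − 1 + 0 = 0.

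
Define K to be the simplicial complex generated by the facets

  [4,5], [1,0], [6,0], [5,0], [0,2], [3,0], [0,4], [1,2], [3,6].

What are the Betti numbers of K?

K has 7 vertices, 9 edges.
rank ∂_0 = 0, rank ∂_1 = 6 ⇒ b_0 = 7 − 0 − 6 = 1; all invariant factors of ∂_1 are 1 so no torsion. So H_0 = Z.
rank ∂_1 = 6, rank ∂_2 = 0 ⇒ b_1 = 9 − 6 − 0 = 3. So H_1 = Z^3.

b_0 = 1, b_1 = 3.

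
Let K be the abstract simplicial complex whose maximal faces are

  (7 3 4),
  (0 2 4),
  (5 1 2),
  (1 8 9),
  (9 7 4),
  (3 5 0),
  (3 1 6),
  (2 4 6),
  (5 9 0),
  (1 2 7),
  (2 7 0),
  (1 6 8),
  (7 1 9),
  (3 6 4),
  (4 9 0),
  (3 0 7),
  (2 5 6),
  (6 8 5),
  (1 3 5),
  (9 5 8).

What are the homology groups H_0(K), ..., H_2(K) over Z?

H_0 = Z,  H_1 = Z ⊕ Z/2,  H_2 = 0.

Order the vertices as 0 < 1 < 2 < 3 < 4 < 5 < 6 < 7 < 8 < 9. Listing each simplex with vertices in this order, K has dimension 2 with simplices:

  0-simplices (10): [0], [1], [2], [3], [4], [5], [6], [7], [8], [9]
  1-simplices (30): (30 of them)
  2-simplices (20): (20 of them)

so the chain groups are C_0 ≅ Z^10, C_1 ≅ Z^30, C_2 ≅ Z^20.

Boundary ∂_1: C_1 → C_0 sends each edge [p,q] (with p < q) to q − p. For instance
  ∂[0,7] = [7] − [0].
The resulting 10×30 matrix has rank 9, and its Smith normal form has invariant factors (1,1,1,1,1,1,1,1,1).

∂_2: C_2 → C_1 sends each 2-simplex [p,q,r] to [q,r] − [p,r] + [p,q]. For instance
  ∂[1,8,9] = [8,9] − [1,9] + [1,8],
  ∂[3,4,7] = [4,7] − [3,7] + [3,4].
This gives a 30×20 integer matrix of rank 20; reducing to Smith normal form yields diagonal entries (1,1,1,1,1,1,1,1,1,1,1,1,1,1,1,1,1,1,1,2).

Reading off H_k = ker ∂_k / im ∂_{k+1}:

  H_0: rank C_0 − rank ∂_1 = 10 − 9 = 1, and the invariant factors of ∂_1 are all 1, so H_0 = Z.
  H_1: rank ker ∂_1 − rank ∂_2 = (30 − 9) − 20 = 1, and ∂_2 has invariant factor 2 > 1, so H_1 = Z ⊕ Z/2.
  H_2: rank ker ∂_2 − rank ∂_3 = (20 − 20) − 0 = 0, and there is no ∂_3, so H_2 = 0.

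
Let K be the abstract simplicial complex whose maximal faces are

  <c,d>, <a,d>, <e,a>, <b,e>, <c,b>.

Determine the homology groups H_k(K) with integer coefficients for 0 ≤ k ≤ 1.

H_0 = Z,  H_1 = Z.

We work with the vertex ordering a < b < c < d < e. The simplices of K, each written with vertices in increasing order, are:

  0-simplices (5): a, b, c, d, e
  1-simplices (5): ad, ae, bc, be, cd

Hence C_0 ≅ Z^5, C_1 ≅ Z^5.

∂_1: C_1 → C_0 is given by ∂[p,q] = [q] − [p]. For instance
  ∂ad = d − a.
The resulting 5×5 matrix has rank 4, and its Smith normal form has invariant factors (1,1,1,1).

From H_k ≅ ker(∂_k) / im(∂_{k+1}) we obtain:

  H_0: rank C_0 − rank ∂_1 = 5 − 4 = 1, and the invariant factors of ∂_1 are all 1, so H_0 ≅ Z.
  H_1: rank ker ∂_1 − rank ∂_2 = (5 − 4) − 0 = 1, and there is no ∂_2, so H_1 ≅ Z.

(K is a triangulation of the circle S^1.)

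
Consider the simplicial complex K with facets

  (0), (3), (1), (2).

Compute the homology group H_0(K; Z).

H_0 = Z^4.

Take the total order 0 < 1 < 2 < 3 on the vertex set. Then K (dimension 0) consists of the simplices:

  0-simplices (4): [0], [1], [2], [3]

Hence C_0 ≅ Z^4.

Now H_k = ker ∂_k / im ∂_{k+1}, so:

  H_0: rank C_0 − rank ∂_1 = 4 − 0 = 4, and there is no ∂_1, so H_0 ≅ Z^4.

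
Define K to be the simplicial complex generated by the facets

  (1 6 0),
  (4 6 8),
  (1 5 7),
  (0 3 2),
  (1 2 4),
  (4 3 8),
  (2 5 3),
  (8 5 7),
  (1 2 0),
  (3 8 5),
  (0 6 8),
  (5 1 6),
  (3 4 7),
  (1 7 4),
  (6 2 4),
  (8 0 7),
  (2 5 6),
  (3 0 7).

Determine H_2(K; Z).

Order the vertices as 0 < 1 < 2 < 3 < 4 < 5 < 6 < 7 < 8. Listing each simplex with vertices in this order, K has dimension 2 with simplices:

  0-simplices (9): [0], [1], [2], [3], [4], [5], [6], [7], [8]
  1-simplices (27): (27 of them)
  2-simplices (18): [0,1,2], [0,1,6], [0,2,3], [0,3,7], [0,6,8], [0,7,8], [1,2,4], [1,4,7], [1,5,6], [1,5,7], [2,3,5], [2,4,6], [2,5,6], [3,4,7], [3,4,8], [3,5,8], [4,6,8], [5,7,8]

Hence C_0 ≅ Z^9, C_1 ≅ Z^27, C_2 ≅ Z^18.

∂_1: C_1 → C_0 sends each edge [p,q] (with p < q) to q − p.
The 9×27 boundary matrix has rank 8 and Smith normal form diag(1,1,1,1,1,1,1,1).

Boundary ∂_2: C_2 → C_1 acts by ∂[p,q,r] = [q,r] − [p,r] + [p,q]. For instance
  ∂[2,3,5] = [3,5] − [2,5] + [2,3],
  ∂[0,2,3] = [2,3] − [0,3] + [0,2].
This gives a 27×18 integer matrix of rank 18; reducing to Smith normal form yields diagonal entries (1,1,1,1,1,1,1,1,1,1,1,1,1,1,1,1,1,2).

Now H_k = ker ∂_k / im ∂_{k+1}, so:

  H_2: rank ker ∂_2 − rank ∂_3 = (18 − 18) − 0 = 0, and there is no ∂_3, so H_2 = 0.

H_2 = 0.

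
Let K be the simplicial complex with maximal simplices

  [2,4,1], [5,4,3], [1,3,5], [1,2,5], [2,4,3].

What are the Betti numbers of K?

Fix the vertex order 1 < 2 < 3 < 4 < 5 and write every simplex with vertices in increasing order. Then dim K = 2 and the simplices of K are:

  0-simplices (5): [1], [2], [3], [4], [5]
  1-simplices (10): [1,2], [1,3], [1,4], [1,5], [2,3], [2,4], [2,5], [3,4], [3,5], [4,5]
  2-simplices (5): [1,2,4], [1,2,5], [1,3,5], [2,3,4], [3,4,5]

so the chain groups are C_0 ≅ Z^5, C_1 ≅ Z^10, C_2 ≅ Z^5.

Boundary ∂_1: C_1 → C_0 is given by ∂[p,q] = [q] − [p].
The resulting 5×10 matrix has rank 4, and its Smith normal form has invariant factors (1,1,1,1).

The boundary map ∂_2: C_2 → C_1 sends each 2-simplex [p,q,r] to [q,r] − [p,r] + [p,q]. For instance
  ∂[1,2,5] = [2,5] − [1,5] + [1,2],
  ∂[1,3,5] = [3,5] − [1,5] + [1,3].
As a 10×5 matrix over Z this has rank 5, with invariant factors (1,1,1,1,1).

From H_k ≅ ker(∂_k) / im(∂_{k+1}) we obtain:

  H_0: rank C_0 − rank ∂_1 = 5 − 4 = 1, and the invariant factors of ∂_1 are all 1, so H_0 ≅ Z.
  H_1: rank ker ∂_1 − rank ∂_2 = (10 − 4) − 5 = 1, and the invariant factors of ∂_2 are all 1, so H_1 ≅ Z.
  H_2: rank ker ∂_2 − rank ∂_3 = (5 − 5) − 0 = 0, and there is no ∂_3, so H_2 ≅ 0.

Hence the Betti numbers are b_0 = 1, b_1 = 1, b_2 = 0.

b_0 = 1, b_1 = 1, b_2 = 0.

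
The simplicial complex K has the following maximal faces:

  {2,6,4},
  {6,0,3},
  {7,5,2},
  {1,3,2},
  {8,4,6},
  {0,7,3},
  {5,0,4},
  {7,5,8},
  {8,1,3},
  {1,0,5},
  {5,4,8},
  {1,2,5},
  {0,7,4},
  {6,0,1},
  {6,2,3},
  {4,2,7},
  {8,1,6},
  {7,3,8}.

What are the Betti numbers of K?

b_0 = 1, b_1 = 1, b_2 = 0.

Order the vertices as 0 < 1 < 2 < 3 < 4 < 5 < 6 < 7 < 8. Listing each simplex with vertices in this order, K has dimension 2 with simplices:

  0-simplices (9): [0], [1], [2], [3], [4], [5], [6], [7], [8]
  1-simplices (27): (27 of them)
  2-simplices (18): [0,1,5], [0,1,6], [0,3,6], [0,3,7], [0,4,5], [0,4,7], [1,2,3], [1,2,5], [1,3,8], [1,6,8], [2,3,6], [2,4,6], [2,4,7], [2,5,7], [3,7,8], [4,5,8], [4,6,8], [5,7,8]

giving chain groups C_0 ≅ Z^9, C_1 ≅ Z^27, C_2 ≅ Z^18.

The boundary map ∂_1: C_1 → C_0 maps an edge to its endpoints' difference, ∂[p,q] = q − p.
The 9×27 boundary matrix has rank 8 and Smith normal form diag(1,1,1,1,1,1,1,1).

Boundary ∂_2: C_2 → C_1 acts by ∂[p,q,r] = [q,r] − [p,r] + [p,q]. For instance
  ∂[1,6,8] = [6,8] − [1,8] + [1,6],
  ∂[4,5,8] = [5,8] − [4,8] + [4,5].
This gives a 27×18 integer matrix of rank 18; reducing to Smith normal form yields diagonal entries (1,1,1,1,1,1,1,1,1,1,1,1,1,1,1,1,1,2).

Now H_k = ker ∂_k / im ∂_{k+1}, so:

  H_0: rank C_0 − rank ∂_1 = 9 − 8 = 1, and the invariant factors of ∂_1 are all 1, so H_0 = Z.
  H_1: rank ker ∂_1 − rank ∂_2 = (27 − 8) − 18 = 1, and ∂_2 has invariant factor 2 > 1, so H_1 = Z ⊕ Z/2.
  H_2: rank ker ∂_2 − rank ∂_3 = (18 − 18) − 0 = 0, and there is no ∂_3, so H_2 = 0.

Hence the Betti numbers are b_0 = 1, b_1 = 1, b_2 = 0.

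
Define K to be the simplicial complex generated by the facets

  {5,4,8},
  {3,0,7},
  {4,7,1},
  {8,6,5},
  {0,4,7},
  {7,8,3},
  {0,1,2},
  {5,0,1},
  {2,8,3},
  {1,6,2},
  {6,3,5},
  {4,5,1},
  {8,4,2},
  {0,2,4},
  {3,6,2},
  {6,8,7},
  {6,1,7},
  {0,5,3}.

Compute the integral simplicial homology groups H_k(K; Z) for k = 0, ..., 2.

Take the total order 0 < 1 < 2 < 3 < 4 < 5 < 6 < 7 < 8 on the vertex set. Then K (dimension 2) consists of the simplices:

  0-simplices (9): [0], [1], [2], [3], [4], [5], [6], [7], [8]
  1-simplices (27): (27 of them)
  2-simplices (18): [0,1,2], [0,1,5], [0,2,4], [0,3,5], [0,3,7], [0,4,7], [1,2,6], [1,4,5], [1,4,7], [1,6,7], [2,3,6], [2,3,8], [2,4,8], [3,5,6], [3,7,8], [4,5,8], [5,6,8], [6,7,8]

giving chain groups C_0 ≅ Z^9, C_1 ≅ Z^27, C_2 ≅ Z^18.

∂_1: C_1 → C_0 maps an edge to its endpoints' difference, ∂[p,q] = q − p.
This gives a 9×27 integer matrix of rank 8; reducing to Smith normal form yields diagonal entries (1,1,1,1,1,1,1,1).

The boundary map ∂_2: C_2 → C_1 maps a triangle to the signed sum of its edges. For instance
  ∂[6,7,8] = [7,8] − [6,8] + [6,7],
  ∂[0,1,2] = [1,2] − [0,2] + [0,1].
The 27×18 boundary matrix has rank 18 and Smith normal form diag(1,1,1,1,1,1,1,1,1,1,1,1,1,1,1,1,1,2).

From H_k ≅ ker(∂_k) / im(∂_{k+1}) we obtain:

  H_0: rank C_0 − rank ∂_1 = 9 − 8 = 1, and the invariant factors of ∂_1 are all 1, so H_0 = Z.
  H_1: rank ker ∂_1 − rank ∂_2 = (27 − 8) − 18 = 1, and ∂_2 has invariant factor 2 > 1, so H_1 = Z ⊕ Z/2Z.
  H_2: rank ker ∂_2 − rank ∂_3 = (18 − 18) − 0 = 0, and there is no ∂_3, so H_2 = 0.

As a check, the Euler characteristic is 9 − 27 + 18 = 0, which agrees with 1 − 1 + 0 = 0.
(K is a triangulation of the Klein bottle.)

H_0 ≅ Z,  H_1 ≅ Z ⊕ Z/2Z,  H_2 = 0.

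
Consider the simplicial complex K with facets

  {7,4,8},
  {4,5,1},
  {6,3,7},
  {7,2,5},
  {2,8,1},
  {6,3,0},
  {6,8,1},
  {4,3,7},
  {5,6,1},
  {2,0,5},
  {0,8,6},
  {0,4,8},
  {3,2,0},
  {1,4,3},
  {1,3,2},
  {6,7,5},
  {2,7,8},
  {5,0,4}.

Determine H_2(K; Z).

H_2 ≅ Z.

Order the vertices as 0 < 1 < 2 < 3 < 4 < 5 < 6 < 7 < 8. Listing each simplex with vertices in this order, K has dimension 2 with simplices:

  0-simplices (9): [0], [1], [2], [3], [4], [5], [6], [7], [8]
  1-simplices (27): (27 of them)
  2-simplices (18): [0,2,3], [0,2,5], [0,3,6], [0,4,5], [0,4,8], [0,6,8], [1,2,3], [1,2,8], [1,3,4], [1,4,5], [1,5,6], [1,6,8], [2,5,7], [2,7,8], [3,4,7], [3,6,7], [4,7,8], [5,6,7]

so the chain groups are C_0 ≅ Z^9, C_1 ≅ Z^27, C_2 ≅ Z^18.

The boundary map ∂_1: C_1 → C_0 sends each edge [p,q] (with p < q) to q − p. For instance
  ∂[1,4] = [4] − [1].
This gives a 9×27 integer matrix of rank 8; reducing to Smith normal form yields diagonal entries (1,1,1,1,1,1,1,1).

∂_2: C_2 → C_1 sends each 2-simplex [p,q,r] to [q,r] − [p,r] + [p,q]. For instance
  ∂[0,6,8] = [6,8] − [0,8] + [0,6],
  ∂[2,5,7] = [5,7] − [2,7] + [2,5].
As a 27×18 matrix over Z this has rank 17, with invariant factors (1,1,1,1,1,1,1,1,1,1,1,1,1,1,1,1,1).

Computing H_k = (kernel of ∂_k) / (image of ∂_{k+1}):

  H_2: rank ker ∂_2 − rank ∂_3 = (18 − 17) − 0 = 1, and there is no ∂_3, so H_2 ≅ Z.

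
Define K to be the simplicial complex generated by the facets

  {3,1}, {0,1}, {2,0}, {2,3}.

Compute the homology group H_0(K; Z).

H_0 = Z.

Order the vertices as 0 < 1 < 2 < 3. Listing each simplex with vertices in this order, K has dimension 1 with simplices:

  0-simplices (4): [0], [1], [2], [3]
  1-simplices (4): [0,1], [0,2], [1,3], [2,3]

so the chain groups are C_0 ≅ Z^4, C_1 ≅ Z^4.

The boundary map ∂_1: C_1 → C_0 is given by ∂[p,q] = [q] − [p]. For instance
  ∂[2,3] = [3] − [2].
The 4×4 boundary matrix has rank 3 and Smith normal form diag(1,1,1).

Reading off H_k = ker ∂_k / im ∂_{k+1}:

  H_0: rank C_0 − rank ∂_1 = 4 − 3 = 1, and the invariant factors of ∂_1 are all 1, so H_0 ≅ Z.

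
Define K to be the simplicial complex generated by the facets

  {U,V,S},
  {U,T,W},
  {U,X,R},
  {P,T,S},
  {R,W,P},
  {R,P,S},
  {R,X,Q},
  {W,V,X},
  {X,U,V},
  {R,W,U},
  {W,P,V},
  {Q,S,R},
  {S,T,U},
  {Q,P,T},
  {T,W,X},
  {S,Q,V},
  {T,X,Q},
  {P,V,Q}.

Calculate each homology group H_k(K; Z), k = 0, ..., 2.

H_0 ≅ Z,  H_1 ≅ Z ⊕ Z/2,  H_2 = 0.

K has 9 vertices, 27 edges, 18 triangles.
rank ∂_0 = 0, rank ∂_1 = 8 ⇒ b_0 = 9 − 0 − 8 = 1; all invariant factors of ∂_1 are 1 so no torsion. So H_0 = Z.
rank ∂_1 = 8, rank ∂_2 = 18 ⇒ b_1 = 27 − 8 − 18 = 1; ∂_2 has invariant factor(s) [2] giving torsion. So H_1 = Z ⊕ Z/2.
rank ∂_2 = 18, rank ∂_3 = 0 ⇒ b_2 = 18 − 18 − 0 = 0. So H_2 = 0.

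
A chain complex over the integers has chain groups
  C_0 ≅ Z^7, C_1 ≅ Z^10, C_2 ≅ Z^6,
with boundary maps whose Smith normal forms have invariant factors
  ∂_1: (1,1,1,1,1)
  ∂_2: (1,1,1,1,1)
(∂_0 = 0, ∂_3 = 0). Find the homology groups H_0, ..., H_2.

H_0: b_0 = 7 − 0 − 5 = 2; torsion from ∂_1 factors > 1: none. So H_0 = Z^2.
H_1: b_1 = 10 − 5 − 5 = 0; torsion from ∂_2 factors > 1: none. So H_1 = 0.
H_2: b_2 = 6 − 5 − 0 = 1; torsion from ∂_3 factors > 1: none. So H_2 = Z.

H_0 = Z^2,  H_1 = 0,  H_2 = Z.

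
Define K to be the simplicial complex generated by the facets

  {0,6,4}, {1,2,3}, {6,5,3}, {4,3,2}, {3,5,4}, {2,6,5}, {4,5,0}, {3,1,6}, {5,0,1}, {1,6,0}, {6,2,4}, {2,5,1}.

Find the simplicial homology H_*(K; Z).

Order the vertices as 0 < 1 < 2 < 3 < 4 < 5 < 6. Listing each simplex with vertices in this order, K has dimension 2 with simplices:

  0-simplices (7): [0], [1], [2], [3], [4], [5], [6]
  1-simplices (18): [0,1], [0,4], [0,5], [0,6], [1,2], [1,3], [1,5], [1,6], [2,3], [2,4], [2,5], [2,6], [3,4], [3,5], [3,6], [4,5], [4,6], [5,6]
  2-simplices (12): [0,1,5], [0,1,6], [0,4,5], [0,4,6], [1,2,3], [1,2,5], [1,3,6], [2,3,4], [2,4,6], [2,5,6], [3,4,5], [3,5,6]

so the chain groups are C_0 ≅ Z^7, C_1 ≅ Z^18, C_2 ≅ Z^12.

Boundary ∂_1: C_1 → C_0 maps an edge to its endpoints' difference, ∂[p,q] = q − p.
The 7×18 boundary matrix has rank 6 and Smith normal form diag(1,1,1,1,1,1).

∂_2: C_2 → C_1 sends each 2-simplex [p,q,r] to [q,r] − [p,r] + [p,q]. For instance
  ∂[1,2,5] = [2,5] − [1,5] + [1,2],
  ∂[0,4,5] = [4,5] − [0,5] + [0,4].
This gives a 18×12 integer matrix of rank 12; reducing to Smith normal form yields diagonal entries (1,1,1,1,1,1,1,1,1,1,1,2).

Reading off H_k = ker ∂_k / im ∂_{k+1}:

  H_0: rank C_0 − rank ∂_1 = 7 − 6 = 1, and the invariant factors of ∂_1 are all 1, so H_0 ≅ Z.
  H_1: rank ker ∂_1 − rank ∂_2 = (18 − 6) − 12 = 0, and ∂_2 has invariant factor 2 > 1, so H_1 ≅ Z/2Z.
  H_2: rank ker ∂_2 − rank ∂_3 = (12 − 12) − 0 = 0, and there is no ∂_3, so H_2 ≅ 0.

H_0 = Z,  H_1 = Z/2Z,  H_2 = 0.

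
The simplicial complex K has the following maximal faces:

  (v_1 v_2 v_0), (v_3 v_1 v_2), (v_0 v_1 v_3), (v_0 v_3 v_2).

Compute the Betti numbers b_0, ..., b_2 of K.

b_0 = 1, b_1 = 0, b_2 = 1.

K has 4 vertices, 6 edges, 4 triangles.
rank ∂_0 = 0, rank ∂_1 = 3 ⇒ b_0 = 4 − 0 − 3 = 1; all invariant factors of ∂_1 are 1 so no torsion. So H_0 = Z.
rank ∂_1 = 3, rank ∂_2 = 3 ⇒ b_1 = 6 − 3 − 3 = 0; all invariant factors of ∂_2 are 1 so no torsion. So H_1 = 0.
rank ∂_2 = 3, rank ∂_3 = 0 ⇒ b_2 = 4 − 3 − 0 = 1. So H_2 = Z.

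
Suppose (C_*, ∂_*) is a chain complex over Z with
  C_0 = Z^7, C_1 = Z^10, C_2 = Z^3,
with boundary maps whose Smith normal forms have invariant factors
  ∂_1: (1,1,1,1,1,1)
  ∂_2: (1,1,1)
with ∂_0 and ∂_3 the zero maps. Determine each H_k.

H_0: b_0 = 7 − 0 − 6 = 1; torsion from ∂_1 factors > 1: none. So H_0 = Z.
H_1: b_1 = 10 − 6 − 3 = 1; torsion from ∂_2 factors > 1: none. So H_1 = Z.
H_2: b_2 = 3 − 3 − 0 = 0; torsion from ∂_3 factors > 1: none. So H_2 = 0.

H_0 = Z,  H_1 = Z,  H_2 = 0.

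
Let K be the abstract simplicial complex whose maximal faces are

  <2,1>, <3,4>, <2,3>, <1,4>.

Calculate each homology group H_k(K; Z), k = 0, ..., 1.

Fix the vertex order 1 < 2 < 3 < 4 and write every simplex with vertices in increasing order. Then dim K = 1 and the simplices of K are:

  0-simplices (4): [1], [2], [3], [4]
  1-simplices (4): [1,2], [1,4], [2,3], [3,4]

giving chain groups C_0 ≅ Z^4, C_1 ≅ Z^4.

∂_1: C_1 → C_0 sends each edge [p,q] (with p < q) to q − p.
This gives a 4×4 integer matrix of rank 3; reducing to Smith normal form yields diagonal entries (1,1,1).

Computing H_k = (kernel of ∂_k) / (image of ∂_{k+1}):

  H_0: rank C_0 − rank ∂_1 = 4 − 3 = 1, and the invariant factors of ∂_1 are all 1, so H_0 = Z.
  H_1: rank ker ∂_1 − rank ∂_2 = (4 − 3) − 0 = 1, and there is no ∂_2, so H_1 = Z.

As a check, the Euler characteristic is 4 − 4 = 0, which agrees with 1 − 1 = 0.

H_0 = Z,  H_1 = Z.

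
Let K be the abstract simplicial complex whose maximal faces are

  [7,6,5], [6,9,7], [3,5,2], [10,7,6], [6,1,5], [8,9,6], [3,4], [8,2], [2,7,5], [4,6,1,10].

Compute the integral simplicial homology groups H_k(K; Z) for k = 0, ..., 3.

H_0 = Z,  H_1 = Z^2,  H_2 = 0,  H_3 = 0.

Fix the vertex order 1 < 2 < 3 < 4 < 5 < 6 < 7 < 8 < 9 < 10 and write every simplex with vertices in increasing order. Then dim K = 3 and the simplices of K are:

  0-simplices (10): [1], [2], [3], [4], [5], [6], [7], [8], [9], [10]
  1-simplices (21): [1,4], [1,5], [1,6], [1,10], [2,3], [2,5], [2,7], [2,8], [3,4], [3,5], [4,6], [4,10], [5,6], [5,7], [6,7], [6,8], [6,9], [6,10], [7,9], [7,10], [8,9]
  2-simplices (11): [1,4,6], [1,4,10], [1,5,6], [1,6,10], [2,3,5], [2,5,7], [4,6,10], [5,6,7], [6,7,9], [6,7,10], [6,8,9]
  3-simplices (1): [1,4,6,10]

Hence C_0 ≅ Z^10, C_1 ≅ Z^21, C_2 ≅ Z^11, C_3 ≅ Z^1.

∂_1: C_1 → C_0 is given by ∂[p,q] = [q] − [p]. For instance
  ∂[3,5] = [5] − [3].
As a 10×21 matrix over Z this has rank 9, with invariant factors (1,1,1,1,1,1,1,1,1).

Boundary ∂_2: C_2 → C_1 acts by ∂[p,q,r] = [q,r] − [p,r] + [p,q]. For instance
  ∂[1,4,10] = [4,10] − [1,10] + [1,4],
  ∂[5,6,7] = [6,7] − [5,7] + [5,6].
The 21×11 boundary matrix has rank 10 and Smith normal form diag(1,1,1,1,1,1,1,1,1,1).

Boundary ∂_3: C_3 → C_2 sends each 3-simplex σ to the alternating sum Σ_i (−1)^i (σ with its i-th vertex removed). For instance
  ∂[1,4,6,10] = [4,6,10] − [1,6,10] + [1,4,10] − [1,4,6].
The resulting 11×1 matrix has rank 1, and its Smith normal form has invariant factors (1).

Computing H_k = (kernel of ∂_k) / (image of ∂_{k+1}):

  H_0: rank C_0 − rank ∂_1 = 10 − 9 = 1, and the invariant factors of ∂_1 are all 1, so H_0 = Z.
  H_1: rank ker ∂_1 − rank ∂_2 = (21 − 9) − 10 = 2, and the invariant factors of ∂_2 are all 1, so H_1 = Z^2.
  H_2: rank ker ∂_2 − rank ∂_3 = (11 − 10) − 1 = 0, and the invariant factors of ∂_3 are all 1, so H_2 = 0.
  H_3: rank ker ∂_3 − rank ∂_4 = (1 − 1) − 0 = 0, and there is no ∂_4, so H_3 = 0.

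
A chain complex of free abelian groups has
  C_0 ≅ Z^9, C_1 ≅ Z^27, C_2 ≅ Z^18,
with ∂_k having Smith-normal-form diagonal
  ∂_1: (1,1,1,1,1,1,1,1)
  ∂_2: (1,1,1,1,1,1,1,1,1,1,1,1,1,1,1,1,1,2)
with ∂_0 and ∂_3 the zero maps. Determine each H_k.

H_0: b_0 = 9 − 0 − 8 = 1; torsion from ∂_1 factors > 1: none. So H_0 = Z.
H_1: b_1 = 27 − 8 − 18 = 1; torsion from ∂_2 factors > 1: [2]. So H_1 = Z × Z/2.
H_2: b_2 = 18 − 18 − 0 = 0; torsion from ∂_3 factors > 1: none. So H_2 = 0.

H_0 = Z,  H_1 = Z × Z/2,  H_2 = 0.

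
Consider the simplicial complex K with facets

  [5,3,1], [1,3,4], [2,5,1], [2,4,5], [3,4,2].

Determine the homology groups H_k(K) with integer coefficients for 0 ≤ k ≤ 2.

Fix the vertex order 1 < 2 < 3 < 4 < 5 and write every simplex with vertices in increasing order. Then dim K = 2 and the simplices of K are:

  0-simplices (5): [1], [2], [3], [4], [5]
  1-simplices (10): [1,2], [1,3], [1,4], [1,5], [2,3], [2,4], [2,5], [3,4], [3,5], [4,5]
  2-simplices (5): [1,2,5], [1,3,4], [1,3,5], [2,3,4], [2,4,5]

Hence C_0 ≅ Z^5, C_1 ≅ Z^10, C_2 ≅ Z^5.

∂_1: C_1 → C_0 sends each edge [p,q] (with p < q) to q − p. For instance
  ∂[4,5] = [5] − [4].
The 5×10 boundary matrix has rank 4 and Smith normal form diag(1,1,1,1).

The boundary map ∂_2: C_2 → C_1 maps a triangle to the signed sum of its edges. For instance
  ∂[1,2,5] = [2,5] − [1,5] + [1,2],
  ∂[2,4,5] = [4,5] − [2,5] + [2,4].
As a 10×5 matrix over Z this has rank 5, with invariant factors (1,1,1,1,1).

From H_k ≅ ker(∂_k) / im(∂_{k+1}) we obtain:

  H_0: rank C_0 − rank ∂_1 = 5 − 4 = 1, and the invariant factors of ∂_1 are all 1, so H_0 = Z.
  H_1: rank ker ∂_1 − rank ∂_2 = (10 − 4) − 5 = 1, and the invariant factors of ∂_2 are all 1, so H_1 = Z.
  H_2: rank ker ∂_2 − rank ∂_3 = (5 − 5) − 0 = 0, and there is no ∂_3, so H_2 = 0.

H_0 = Z,  H_1 = Z,  H_2 = 0.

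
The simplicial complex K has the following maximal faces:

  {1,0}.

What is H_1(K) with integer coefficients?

H_1 ≅ 0.

We work with the vertex ordering 0 < 1. The simplices of K, each written with vertices in increasing order, are:

  0-simplices (2): [0], [1]
  1-simplices (1): [0,1]

giving chain groups C_0 ≅ Z^2, C_1 ≅ Z^1.

Boundary ∂_1: C_1 → C_0 is given by ∂[p,q] = [q] − [p].
This gives a 2×1 integer matrix of rank 1; reducing to Smith normal form yields diagonal entries (1).

Computing H_k = (kernel of ∂_k) / (image of ∂_{k+1}):

  H_1: rank ker ∂_1 − rank ∂_2 = (1 − 1) − 0 = 0, and there is no ∂_2, so H_1 = 0.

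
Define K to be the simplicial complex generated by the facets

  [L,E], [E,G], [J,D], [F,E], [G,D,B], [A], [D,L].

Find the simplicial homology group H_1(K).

H_1 ≅ Z.

Fix the vertex order A < B < D < E < F < G < J < L and write every simplex with vertices in increasing order. Then dim K = 2 and the simplices of K are:

  0-simplices (8): A, B, D, E, F, G, J, L
  1-simplices (8): BD, BG, DG, DJ, DL, EF, EG, EL
  2-simplices (1): BDG

so the chain groups are C_0 ≅ Z^8, C_1 ≅ Z^8, C_2 ≅ Z^1.

The boundary map ∂_1: C_1 → C_0 is given by ∂[p,q] = [q] − [p]. For instance
  ∂BD = D − B.
This gives a 8×8 integer matrix of rank 6; reducing to Smith normal form yields diagonal entries (1,1,1,1,1,1).

∂_2: C_2 → C_1 maps a triangle to the signed sum of its edges. For instance
  ∂BDG = DG − BG + BD.
The resulting 8×1 matrix has rank 1, and its Smith normal form has invariant factors (1).

Now H_k = ker ∂_k / im ∂_{k+1}, so:

  H_1: rank ker ∂_1 − rank ∂_2 = (8 − 6) − 1 = 1, and the invariant factors of ∂_2 are all 1, so H_1 = Z.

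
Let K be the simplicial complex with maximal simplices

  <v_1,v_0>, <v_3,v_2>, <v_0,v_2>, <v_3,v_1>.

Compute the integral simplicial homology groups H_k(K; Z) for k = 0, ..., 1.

H_0 ≅ Z,  H_1 ≅ Z.

We work with the vertex ordering v_0 < v_1 < v_2 < v_3. The simplices of K, each written with vertices in increasing order, are:

  0-simplices (4): [v_0], [v_1], [v_2], [v_3]
  1-simplices (4): [v_0,v_1], [v_0,v_2], [v_1,v_3], [v_2,v_3]

so the chain groups are C_0 ≅ Z^4, C_1 ≅ Z^4.

Boundary ∂_1: C_1 → C_0 maps an edge to its endpoints' difference, ∂[p,q] = q − p. For instance
  ∂[v_0,v_2] = [v_2] − [v_0].
The resulting 4×4 matrix has rank 3, and its Smith normal form has invariant factors (1,1,1).

Now H_k = ker ∂_k / im ∂_{k+1}, so:

  H_0: rank C_0 − rank ∂_1 = 4 − 3 = 1, and the invariant factors of ∂_1 are all 1, so H_0 = Z.
  H_1: rank ker ∂_1 − rank ∂_2 = (4 − 3) − 0 = 1, and there is no ∂_2, so H_1 = Z.

(K is a triangulation of the circle S^1.)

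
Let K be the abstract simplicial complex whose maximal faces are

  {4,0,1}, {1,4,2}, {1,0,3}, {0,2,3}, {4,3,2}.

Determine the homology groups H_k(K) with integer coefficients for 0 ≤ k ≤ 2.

K has 5 vertices, 10 edges, 5 triangles.
rank ∂_0 = 0, rank ∂_1 = 4 ⇒ b_0 = 5 − 0 − 4 = 1; all invariant factors of ∂_1 are 1 so no torsion. So H_0 = Z.
rank ∂_1 = 4, rank ∂_2 = 5 ⇒ b_1 = 10 − 4 − 5 = 1; all invariant factors of ∂_2 are 1 so no torsion. So H_1 = Z.
rank ∂_2 = 5, rank ∂_3 = 0 ⇒ b_2 = 5 − 5 − 0 = 0. So H_2 = 0.

H_0 = Z,  H_1 = Z,  H_2 = 0.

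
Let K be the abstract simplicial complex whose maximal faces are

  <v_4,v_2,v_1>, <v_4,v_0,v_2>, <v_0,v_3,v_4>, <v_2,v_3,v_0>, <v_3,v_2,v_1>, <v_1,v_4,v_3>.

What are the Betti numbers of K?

Order the vertices as v_0 < v_1 < v_2 < v_3 < v_4. Listing each simplex with vertices in this order, K has dimension 2 with simplices:

  0-simplices (5): [v_0], [v_1], [v_2], [v_3], [v_4]
  1-simplices (9): [v_0,v_2], [v_0,v_3], [v_0,v_4], [v_1,v_2], [v_1,v_3], [v_1,v_4], [v_2,v_3], [v_2,v_4], [v_3,v_4]
  2-simplices (6): [v_0,v_2,v_3], [v_0,v_2,v_4], [v_0,v_3,v_4], [v_1,v_2,v_3], [v_1,v_2,v_4], [v_1,v_3,v_4]

Hence C_0 ≅ Z^5, C_1 ≅ Z^9, C_2 ≅ Z^6.

∂_1: C_1 → C_0 maps an edge to its endpoints' difference, ∂[p,q] = q − p.
The 5×9 boundary matrix has rank 4 and Smith normal form diag(1,1,1,1).

∂_2: C_2 → C_1 maps a triangle to the signed sum of its edges. For instance
  ∂[v_0,v_2,v_4] = [v_2,v_4] − [v_0,v_4] + [v_0,v_2],
  ∂[v_1,v_2,v_3] = [v_2,v_3] − [v_1,v_3] + [v_1,v_2].
As a 9×6 matrix over Z this has rank 5, with invariant factors (1,1,1,1,1).

Now H_k = ker ∂_k / im ∂_{k+1}, so:

  H_0: rank C_0 − rank ∂_1 = 5 − 4 = 1, and the invariant factors of ∂_1 are all 1, so H_0 = Z.
  H_1: rank ker ∂_1 − rank ∂_2 = (9 − 4) − 5 = 0, and the invariant factors of ∂_2 are all 1, so H_1 = 0.
  H_2: rank ker ∂_2 − rank ∂_3 = (6 − 5) − 0 = 1, and there is no ∂_3, so H_2 = Z.

Hence the Betti numbers are b_0 = 1, b_1 = 0, b_2 = 1.

b_0 = 1, b_1 = 0, b_2 = 1.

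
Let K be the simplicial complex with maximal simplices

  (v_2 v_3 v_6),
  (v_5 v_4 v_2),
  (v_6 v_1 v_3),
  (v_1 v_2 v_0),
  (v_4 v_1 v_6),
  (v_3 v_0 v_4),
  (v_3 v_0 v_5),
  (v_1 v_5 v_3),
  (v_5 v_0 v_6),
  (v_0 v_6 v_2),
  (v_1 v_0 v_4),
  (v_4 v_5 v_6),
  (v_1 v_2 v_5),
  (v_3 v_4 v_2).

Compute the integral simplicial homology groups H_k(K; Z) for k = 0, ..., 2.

Order the vertices as v_0 < v_1 < v_2 < v_3 < v_4 < v_5 < v_6. Listing each simplex with vertices in this order, K has dimension 2 with simplices:

  0-simplices (7): [v_0], [v_1], [v_2], [v_3], [v_4], [v_5], [v_6]
  1-simplices (21): (21 of them)
  2-simplices (14): (14 of them)

Hence C_0 ≅ Z^7, C_1 ≅ Z^21, C_2 ≅ Z^14.

The boundary map ∂_1: C_1 → C_0 sends each edge [p,q] (with p < q) to q − p.
As a 7×21 matrix over Z this has rank 6, with invariant factors (1,1,1,1,1,1).

The boundary map ∂_2: C_2 → C_1 maps a triangle to the signed sum of its edges. For instance
  ∂[v_1,v_4,v_6] = [v_4,v_6] − [v_1,v_6] + [v_1,v_4],
  ∂[v_4,v_5,v_6] = [v_5,v_6] − [v_4,v_6] + [v_4,v_5].
As a 21×14 matrix over Z this has rank 13, with invariant factors (1,1,1,1,1,1,1,1,1,1,1,1,1).

Reading off H_k = ker ∂_k / im ∂_{k+1}:

  H_0: rank C_0 − rank ∂_1 = 7 − 6 = 1, and the invariant factors of ∂_1 are all 1, so H_0 = Z.
  H_1: rank ker ∂_1 − rank ∂_2 = (21 − 6) − 13 = 2, and the invariant factors of ∂_2 are all 1, so H_1 = Z^2.
  H_2: rank ker ∂_2 − rank ∂_3 = (14 − 13) − 0 = 1, and there is no ∂_3, so H_2 = Z.

(K is a triangulation of the torus T^2.)

H_0 = Z,  H_1 = Z^2,  H_2 = Z.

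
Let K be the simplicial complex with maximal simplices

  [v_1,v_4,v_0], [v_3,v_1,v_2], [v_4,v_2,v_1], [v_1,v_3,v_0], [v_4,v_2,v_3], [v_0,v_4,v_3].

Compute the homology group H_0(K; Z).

H_0 = Z.

We work with the vertex ordering v_0 < v_1 < v_2 < v_3 < v_4. The simplices of K, each written with vertices in increasing order, are:

  0-simplices (5): [v_0], [v_1], [v_2], [v_3], [v_4]
  1-simplices (9): [v_0,v_1], [v_0,v_3], [v_0,v_4], [v_1,v_2], [v_1,v_3], [v_1,v_4], [v_2,v_3], [v_2,v_4], [v_3,v_4]
  2-simplices (6): [v_0,v_1,v_3], [v_0,v_1,v_4], [v_0,v_3,v_4], [v_1,v_2,v_3], [v_1,v_2,v_4], [v_2,v_3,v_4]

Hence C_0 ≅ Z^5, C_1 ≅ Z^9, C_2 ≅ Z^6.

∂_1: C_1 → C_0 maps an edge to its endpoints' difference, ∂[p,q] = q − p.
This gives a 5×9 integer matrix of rank 4; reducing to Smith normal form yields diagonal entries (1,1,1,1).

∂_2: C_2 → C_1 sends each 2-simplex [p,q,r] to [q,r] − [p,r] + [p,q]. For instance
  ∂[v_1,v_2,v_3] = [v_2,v_3] − [v_1,v_3] + [v_1,v_2],
  ∂[v_0,v_3,v_4] = [v_3,v_4] − [v_0,v_4] + [v_0,v_3].
This gives a 9×6 integer matrix of rank 5; reducing to Smith normal form yields diagonal entries (1,1,1,1,1).

Now H_k = ker ∂_k / im ∂_{k+1}, so:

  H_0: rank C_0 − rank ∂_1 = 5 − 4 = 1, and the invariant factors of ∂_1 are all 1, so H_0 = Z.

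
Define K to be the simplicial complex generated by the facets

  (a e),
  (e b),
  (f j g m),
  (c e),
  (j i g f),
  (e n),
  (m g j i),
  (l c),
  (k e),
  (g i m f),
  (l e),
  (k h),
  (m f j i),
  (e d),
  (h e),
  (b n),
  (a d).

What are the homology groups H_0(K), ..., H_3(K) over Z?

H_0 ≅ Z^2,  H_1 ≅ Z^4,  H_2 = 0,  H_3 ≅ Z.

Order the vertices as a < b < c < d < e < f < g < h < i < j < k < l < m < n. Listing each simplex with vertices in this order, K has dimension 3 with simplices:

  0-simplices (14): a, b, c, d, e, f, g, h, i, j, k, l, m, n
  1-simplices (22): ad, ae, be, bn, ce, cl, de, eh, ek, el, en, fg, fi, fj, fm, gi, gj, gm, hk, ij, im, jm
  2-simplices (10): fgi, fgj, fgm, fij, fim, fjm, gij, gim, gjm, ijm
  3-simplices (5): fgij, fgim, fgjm, fijm, gijm

Hence C_0 ≅ Z^14, C_1 ≅ Z^22, C_2 ≅ Z^10, C_3 ≅ Z^5.

The boundary map ∂_1: C_1 → C_0 is given by ∂[p,q] = [q] − [p]. For instance
  ∂en = n − e.
The 14×22 boundary matrix has rank 12 and Smith normal form diag(1,1,1,1,1,1,1,1,1,1,1,1).

∂_2: C_2 → C_1 maps a triangle to the signed sum of its edges. For instance
  ∂gij = ij − gj + gi,
  ∂gjm = jm − gm + gj.
The resulting 22×10 matrix has rank 6, and its Smith normal form has invariant factors (1,1,1,1,1,1).

Boundary ∂_3: C_3 → C_2 sends each 3-simplex σ to the alternating sum Σ_i (−1)^i (σ with its i-th vertex removed). For instance
  ∂fijm = ijm − fjm + fim − fij,
  ∂gijm = ijm − gjm + gim − gij.
As a 10×5 matrix over Z this has rank 4, with invariant factors (1,1,1,1).

Reading off H_k = ker ∂_k / im ∂_{k+1}:

  H_0: rank C_0 − rank ∂_1 = 14 − 12 = 2, and the invariant factors of ∂_1 are all 1, so H_0 ≅ Z^2.
  H_1: rank ker ∂_1 − rank ∂_2 = (22 − 12) − 6 = 4, and the invariant factors of ∂_2 are all 1, so H_1 ≅ Z^4.
  H_2: rank ker ∂_2 − rank ∂_3 = (10 − 6) − 4 = 0, and the invariant factors of ∂_3 are all 1, so H_2 ≅ 0.
  H_3: rank ker ∂_3 − rank ∂_4 = (5 − 4) − 0 = 1, and there is no ∂_4, so H_3 ≅ Z.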